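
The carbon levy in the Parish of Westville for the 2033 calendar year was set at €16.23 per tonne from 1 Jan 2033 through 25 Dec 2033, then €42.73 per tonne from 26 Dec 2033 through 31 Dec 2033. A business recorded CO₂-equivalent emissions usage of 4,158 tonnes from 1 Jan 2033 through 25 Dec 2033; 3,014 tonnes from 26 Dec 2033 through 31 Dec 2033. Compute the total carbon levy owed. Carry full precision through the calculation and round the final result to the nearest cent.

1 Jan – 25 Dec 2033: 4,158 tonnes at €16.23/tonne → €67484.34
26 Dec – 31 Dec 2033: 3,014 tonnes at €42.73/tonne → €128788.22

€196272.56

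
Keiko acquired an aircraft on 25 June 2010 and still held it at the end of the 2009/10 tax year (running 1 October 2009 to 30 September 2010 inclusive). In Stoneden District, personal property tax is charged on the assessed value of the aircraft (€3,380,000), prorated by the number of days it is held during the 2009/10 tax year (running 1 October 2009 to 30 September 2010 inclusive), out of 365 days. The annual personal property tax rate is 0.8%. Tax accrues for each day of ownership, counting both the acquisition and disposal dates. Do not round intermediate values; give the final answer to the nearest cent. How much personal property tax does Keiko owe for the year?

€7,260.05

Days held (25 June – 30 September 2010): 98 out of 365
Tax = €3,380,000 × 0.8% × 98/365 = €7,260.0548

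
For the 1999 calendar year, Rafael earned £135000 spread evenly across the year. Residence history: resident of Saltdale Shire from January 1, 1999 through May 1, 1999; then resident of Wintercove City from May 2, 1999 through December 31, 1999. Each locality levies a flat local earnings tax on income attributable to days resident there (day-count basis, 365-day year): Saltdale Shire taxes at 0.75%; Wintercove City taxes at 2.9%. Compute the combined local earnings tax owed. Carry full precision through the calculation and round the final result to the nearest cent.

Saltdale Shire, January 1 – May 1, 1999: 121 days → £135000 × 0.75% × 121/365 = £335.6507
Wintercove City, May 2 – December 31, 1999: 244 days → £135000 × 2.9% × 244/365 = £2617.1507
Total = £2952.8014

£2952.80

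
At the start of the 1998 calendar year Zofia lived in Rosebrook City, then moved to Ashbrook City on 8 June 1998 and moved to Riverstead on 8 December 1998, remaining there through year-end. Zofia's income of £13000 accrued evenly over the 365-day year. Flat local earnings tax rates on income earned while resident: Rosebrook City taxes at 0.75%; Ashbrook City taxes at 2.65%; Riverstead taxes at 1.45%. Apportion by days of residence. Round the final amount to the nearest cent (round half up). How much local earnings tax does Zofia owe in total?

Rosebrook City, 1 January – 7 June 1998: 158 days → £13000 × 0.75% × 158/365 = £42.2055
Ashbrook City, 8 June – 7 December 1998: 183 days → £13000 × 2.65% × 183/365 = £172.7219
Riverstead, 8 December – 31 December 1998: 24 days → £13000 × 1.45% × 24/365 = £12.3945
Total = £227.3219

£227.32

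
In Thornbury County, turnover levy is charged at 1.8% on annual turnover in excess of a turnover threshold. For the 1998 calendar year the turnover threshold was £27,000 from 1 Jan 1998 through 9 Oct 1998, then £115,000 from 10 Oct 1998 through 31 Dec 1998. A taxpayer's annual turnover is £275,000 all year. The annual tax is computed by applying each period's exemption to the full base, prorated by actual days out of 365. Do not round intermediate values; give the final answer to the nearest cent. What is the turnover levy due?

£4,103.80

1 Jan – 9 Oct 1998: 282 days, exemption £27,000 → (£275,000 − £27,000) × 1.8% × 282/365 = £3,448.8986
10 Oct – 31 Dec 1998: 83 days, exemption £115,000 → (£275,000 − £115,000) × 1.8% × 83/365 = £654.9041
Total = £4,103.8027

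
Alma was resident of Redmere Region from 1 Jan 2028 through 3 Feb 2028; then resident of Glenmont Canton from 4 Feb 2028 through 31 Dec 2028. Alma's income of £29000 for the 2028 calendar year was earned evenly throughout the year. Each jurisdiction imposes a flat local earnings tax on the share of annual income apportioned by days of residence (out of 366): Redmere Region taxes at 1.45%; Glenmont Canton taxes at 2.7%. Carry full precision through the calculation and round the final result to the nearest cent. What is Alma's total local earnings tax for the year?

£749.33

Redmere Region, 1 Jan – 3 Feb 2028: 34 days → £29000 × 1.45% × 34/366 = £39.0628
Glenmont Canton, 4 Feb – 31 Dec 2028: 332 days → £29000 × 2.7% × 332/366 = £710.2623
Total = £749.3251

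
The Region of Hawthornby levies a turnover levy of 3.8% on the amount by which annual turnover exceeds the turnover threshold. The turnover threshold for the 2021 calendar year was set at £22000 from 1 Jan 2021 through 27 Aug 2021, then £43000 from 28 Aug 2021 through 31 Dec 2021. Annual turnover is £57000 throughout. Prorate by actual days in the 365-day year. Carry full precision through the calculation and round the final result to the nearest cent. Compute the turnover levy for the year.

1 Jan – 27 Aug 2021: 239 days, exemption £22000 → (£57000 − £22000) × 3.8% × 239/365 = £870.8767
28 Aug – 31 Dec 2021: 126 days, exemption £43000 → (£57000 − £43000) × 3.8% × 126/365 = £183.6493
Total = £1054.5260

£1054.53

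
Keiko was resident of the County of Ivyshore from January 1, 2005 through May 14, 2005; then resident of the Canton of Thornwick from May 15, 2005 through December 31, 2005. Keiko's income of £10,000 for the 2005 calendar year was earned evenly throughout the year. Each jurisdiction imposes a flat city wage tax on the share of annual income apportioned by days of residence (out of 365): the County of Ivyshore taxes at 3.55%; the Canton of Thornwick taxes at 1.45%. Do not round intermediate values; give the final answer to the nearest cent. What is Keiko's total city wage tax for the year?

£222.10

The County of Ivyshore, January 1 – May 14, 2005: 134 days → £10,000 × 3.55% × 134/365 = £130.3288
The Canton of Thornwick, May 15 – December 31, 2005: 231 days → £10,000 × 1.45% × 231/365 = £91.7671
Total = £222.0959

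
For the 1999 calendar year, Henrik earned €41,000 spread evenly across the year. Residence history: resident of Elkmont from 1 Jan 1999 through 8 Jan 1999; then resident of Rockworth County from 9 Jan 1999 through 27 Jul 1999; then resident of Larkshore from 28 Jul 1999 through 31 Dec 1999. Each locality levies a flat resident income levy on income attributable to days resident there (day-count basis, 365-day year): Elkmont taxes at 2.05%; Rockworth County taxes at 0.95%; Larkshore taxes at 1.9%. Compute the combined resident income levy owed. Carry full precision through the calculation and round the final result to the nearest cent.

Elkmont, 1 Jan – 8 Jan 1999: 8 days → €41,000 × 2.05% × 8/365 = €18.4219
Rockworth County, 9 Jan – 27 Jul 1999: 200 days → €41,000 × 0.95% × 200/365 = €213.4247
Larkshore, 28 Jul – 31 Dec 1999: 157 days → €41,000 × 1.9% × 157/365 = €335.0767
Total = €566.9233

€566.92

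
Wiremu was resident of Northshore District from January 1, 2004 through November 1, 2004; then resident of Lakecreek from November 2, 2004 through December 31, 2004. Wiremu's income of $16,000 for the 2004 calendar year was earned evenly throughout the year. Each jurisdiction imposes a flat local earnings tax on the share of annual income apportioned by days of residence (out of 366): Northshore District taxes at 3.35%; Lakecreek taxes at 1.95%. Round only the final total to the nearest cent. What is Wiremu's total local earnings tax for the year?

$499.28

Northshore District, January 1 – November 1, 2004: 306 days → $16,000 × 3.35% × 306/366 = $448.1311
Lakecreek, November 2 – December 31, 2004: 60 days → $16,000 × 1.95% × 60/366 = $51.1475
Total = $499.2787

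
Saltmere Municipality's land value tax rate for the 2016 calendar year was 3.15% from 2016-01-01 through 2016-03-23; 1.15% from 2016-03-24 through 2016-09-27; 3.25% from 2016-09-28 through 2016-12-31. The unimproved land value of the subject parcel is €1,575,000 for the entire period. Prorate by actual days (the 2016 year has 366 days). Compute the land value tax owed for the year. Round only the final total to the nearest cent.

€33,840.98

2016-01-01 to 2016-03-23: 83 days at 3.15% → €1,575,000 × 3.15% × 83/366 = €11,250.9221
2016-03-24 to 2016-09-27: 188 days at 1.15% → €1,575,000 × 1.15% × 188/366 = €9,303.6885
2016-09-28 to 2016-12-31: 95 days at 3.25% → €1,575,000 × 3.25% × 95/366 = €13,286.3730
Total = €33,840.9836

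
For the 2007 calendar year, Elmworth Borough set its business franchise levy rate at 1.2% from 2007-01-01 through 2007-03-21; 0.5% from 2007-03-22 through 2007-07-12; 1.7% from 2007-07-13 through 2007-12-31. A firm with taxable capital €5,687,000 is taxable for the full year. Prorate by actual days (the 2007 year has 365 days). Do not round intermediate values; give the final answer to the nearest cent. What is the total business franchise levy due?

2007-01-01 to 2007-03-21: 80 days at 1.2% → €5,687,000 × 1.2% × 80/365 = €14,957.5890
2007-03-22 to 2007-07-12: 113 days at 0.5% → €5,687,000 × 0.5% × 113/365 = €8,803.1644
2007-07-13 to 2007-12-31: 172 days at 1.7% → €5,687,000 × 1.7% × 172/365 = €45,558.3233
Total = €69,319.0767

€69,319.08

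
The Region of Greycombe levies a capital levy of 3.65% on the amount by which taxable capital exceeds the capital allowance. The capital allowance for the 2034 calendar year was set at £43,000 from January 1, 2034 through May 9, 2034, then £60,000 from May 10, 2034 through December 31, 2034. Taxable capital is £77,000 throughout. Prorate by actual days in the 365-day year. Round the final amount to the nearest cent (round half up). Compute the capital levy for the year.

£839.80

January 1 – May 9, 2034: 129 days, exemption £43,000 → (£77,000 − £43,000) × 3.65% × 129/365 = £438.6000
May 10 – December 31, 2034: 236 days, exemption £60,000 → (£77,000 − £60,000) × 3.65% × 236/365 = £401.2000
Total = £839.8000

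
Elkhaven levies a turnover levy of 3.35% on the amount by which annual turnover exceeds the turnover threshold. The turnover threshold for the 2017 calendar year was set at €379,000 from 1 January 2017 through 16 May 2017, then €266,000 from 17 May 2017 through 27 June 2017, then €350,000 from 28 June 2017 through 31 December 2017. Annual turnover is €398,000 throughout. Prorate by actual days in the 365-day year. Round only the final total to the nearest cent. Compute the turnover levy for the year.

€1,569.82

1 January – 16 May 2017: 136 days, exemption €379,000 → (€398,000 − €379,000) × 3.35% × 136/365 = €237.1616
17 May – 27 June 2017: 42 days, exemption €266,000 → (€398,000 − €266,000) × 3.35% × 42/365 = €508.8329
28 June – 31 December 2017: 187 days, exemption €350,000 → (€398,000 − €350,000) × 3.35% × 187/365 = €823.8247
Total = €1,569.8192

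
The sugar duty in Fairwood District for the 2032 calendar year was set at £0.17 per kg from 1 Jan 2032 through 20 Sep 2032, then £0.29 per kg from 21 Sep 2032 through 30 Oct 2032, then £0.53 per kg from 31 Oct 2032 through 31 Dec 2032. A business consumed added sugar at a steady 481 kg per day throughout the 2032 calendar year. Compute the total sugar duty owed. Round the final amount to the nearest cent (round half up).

1 Jan – 20 Sep 2032: 264 days × 481 kg/day = 126,984 kg at £0.17/kg → £21587.28
21 Sep – 30 Oct 2032: 40 days × 481 kg/day = 19,240 kg at £0.29/kg → £5579.60
31 Oct – 31 Dec 2032: 62 days × 481 kg/day = 29,822 kg at £0.53/kg → £15805.66

£42972.54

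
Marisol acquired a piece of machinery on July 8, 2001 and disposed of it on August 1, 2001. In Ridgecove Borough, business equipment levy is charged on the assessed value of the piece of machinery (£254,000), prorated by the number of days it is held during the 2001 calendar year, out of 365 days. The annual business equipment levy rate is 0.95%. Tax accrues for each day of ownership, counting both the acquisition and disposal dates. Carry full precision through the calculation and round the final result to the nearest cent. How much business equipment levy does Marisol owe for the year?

£165.27

Days held (July 8 – August 1, 2001): 25 out of 365
Tax = £254,000 × 0.95% × 25/365 = £165.2740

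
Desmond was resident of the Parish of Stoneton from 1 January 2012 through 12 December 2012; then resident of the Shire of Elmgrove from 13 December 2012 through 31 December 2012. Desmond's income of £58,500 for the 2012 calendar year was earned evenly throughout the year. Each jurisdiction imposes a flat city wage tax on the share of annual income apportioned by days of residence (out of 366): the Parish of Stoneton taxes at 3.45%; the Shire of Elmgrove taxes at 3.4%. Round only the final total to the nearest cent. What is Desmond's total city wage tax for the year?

£2,016.73

The Parish of Stoneton, 1 January – 12 December 2012: 347 days → £58,500 × 3.45% × 347/366 = £1,913.4775
The Shire of Elmgrove, 13 December – 31 December 2012: 19 days → £58,500 × 3.4% × 19/366 = £103.2541
Total = £2,016.7316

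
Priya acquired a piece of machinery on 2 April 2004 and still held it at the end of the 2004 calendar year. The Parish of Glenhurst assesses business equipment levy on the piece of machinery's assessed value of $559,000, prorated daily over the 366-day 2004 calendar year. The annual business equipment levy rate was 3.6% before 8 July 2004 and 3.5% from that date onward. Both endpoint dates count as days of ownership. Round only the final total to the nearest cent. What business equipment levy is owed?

$14,795.17

2 April – 7 July 2004: 97 days at 3.6% → $559,000 × 3.6% × 97/366 = $5,333.4098
8 July – 31 December 2004: 177 days at 3.5% → $559,000 × 3.5% × 177/366 = $9,461.7623
Total = $14,795.1721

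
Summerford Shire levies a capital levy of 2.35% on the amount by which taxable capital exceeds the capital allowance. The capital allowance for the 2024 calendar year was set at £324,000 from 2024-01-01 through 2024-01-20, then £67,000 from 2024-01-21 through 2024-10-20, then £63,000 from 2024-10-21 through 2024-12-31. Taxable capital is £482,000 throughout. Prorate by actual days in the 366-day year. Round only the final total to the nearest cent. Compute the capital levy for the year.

2024-01-01 to 2024-01-20: 20 days, exemption £324,000 → (£482,000 − £324,000) × 2.35% × 20/366 = £202.8962
2024-01-21 to 2024-10-20: 274 days, exemption £67,000 → (£482,000 − £67,000) × 2.35% × 274/366 = £7,301.0519
2024-10-21 to 2024-12-31: 72 days, exemption £63,000 → (£482,000 − £63,000) × 2.35% × 72/366 = £1,937.0164
Total = £9,440.9645

£9,440.96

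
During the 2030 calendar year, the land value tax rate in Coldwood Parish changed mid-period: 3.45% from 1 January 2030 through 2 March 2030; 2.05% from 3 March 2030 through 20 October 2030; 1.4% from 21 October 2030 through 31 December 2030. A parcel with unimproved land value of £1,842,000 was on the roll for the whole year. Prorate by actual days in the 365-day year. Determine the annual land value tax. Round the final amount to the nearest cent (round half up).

£39,708.98

1 January – 2 March 2030: 61 days at 3.45% → £1,842,000 × 3.45% × 61/365 = £10,620.5178
3 March – 20 October 2030: 232 days at 2.05% → £1,842,000 × 2.05% × 232/365 = £24,001.5123
21 October – 31 December 2030: 72 days at 1.4% → £1,842,000 × 1.4% × 72/365 = £5,086.9479
Total = £39,708.9781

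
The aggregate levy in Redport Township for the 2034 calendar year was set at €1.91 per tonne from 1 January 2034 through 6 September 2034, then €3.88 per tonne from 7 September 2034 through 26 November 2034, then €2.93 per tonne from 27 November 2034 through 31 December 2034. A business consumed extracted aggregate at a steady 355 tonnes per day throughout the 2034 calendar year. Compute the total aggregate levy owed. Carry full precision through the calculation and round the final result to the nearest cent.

€316,809.10

1 January – 6 September 2034: 249 days × 355 tonnes/day = 88,395 tonnes at €1.91/tonne → €168,834.45
7 September – 26 November 2034: 81 days × 355 tonnes/day = 28,755 tonnes at €3.88/tonne → €111,569.40
27 November – 31 December 2034: 35 days × 355 tonnes/day = 12,425 tonnes at €2.93/tonne → €36,405.25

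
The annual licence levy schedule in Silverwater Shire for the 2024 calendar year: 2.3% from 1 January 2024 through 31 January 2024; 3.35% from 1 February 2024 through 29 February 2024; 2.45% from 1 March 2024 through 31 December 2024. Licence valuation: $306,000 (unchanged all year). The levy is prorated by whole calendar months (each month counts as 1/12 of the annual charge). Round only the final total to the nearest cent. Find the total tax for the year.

$7,688.25

1 January – 31 January 2024: 1 month at 2.3% → $306,000 × 2.3% × 1/12 = $586.5000
1 February – 29 February 2024: 1 month at 3.35% → $306,000 × 3.35% × 1/12 = $854.2500
1 March – 31 December 2024: 10 months at 2.45% → $306,000 × 2.45% × 10/12 = $6,247.5000
Total = $7,688.2500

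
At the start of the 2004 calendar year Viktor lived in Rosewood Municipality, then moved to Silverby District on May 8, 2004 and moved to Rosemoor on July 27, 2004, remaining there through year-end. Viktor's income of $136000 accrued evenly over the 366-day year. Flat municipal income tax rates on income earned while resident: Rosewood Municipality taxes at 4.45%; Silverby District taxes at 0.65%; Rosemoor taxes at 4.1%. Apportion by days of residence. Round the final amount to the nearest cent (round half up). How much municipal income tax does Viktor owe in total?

Rosewood Municipality, January 1 – May 7, 2004: 128 days → $136000 × 4.45% × 128/366 = $2116.5464
Silverby District, May 8 – July 26, 2004: 80 days → $136000 × 0.65% × 80/366 = $193.2240
Rosemoor, July 27 – December 31, 2004: 158 days → $136000 × 4.1% × 158/366 = $2407.1257
Total = $4716.8962

$4716.90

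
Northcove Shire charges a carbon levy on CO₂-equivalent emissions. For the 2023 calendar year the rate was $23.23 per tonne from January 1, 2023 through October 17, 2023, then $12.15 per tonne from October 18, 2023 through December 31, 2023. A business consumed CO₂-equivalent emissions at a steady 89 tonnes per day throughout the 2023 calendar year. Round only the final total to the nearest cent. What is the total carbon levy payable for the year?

$680,667.55

January 1 – October 17, 2023: 290 days × 89 tonnes/day = 25,810 tonnes at $23.23/tonne → $599,566.30
October 18 – December 31, 2023: 75 days × 89 tonnes/day = 6,675 tonnes at $12.15/tonne → $81,101.25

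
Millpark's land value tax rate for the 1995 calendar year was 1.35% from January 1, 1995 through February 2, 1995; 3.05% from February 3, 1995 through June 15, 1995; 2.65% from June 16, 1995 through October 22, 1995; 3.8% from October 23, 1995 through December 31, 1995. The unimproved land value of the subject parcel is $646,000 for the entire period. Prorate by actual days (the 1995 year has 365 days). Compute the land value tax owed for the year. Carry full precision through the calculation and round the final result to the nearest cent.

$18,726.04

January 1 – February 2, 1995: 33 days at 1.35% → $646,000 × 1.35% × 33/365 = $788.4740
February 3 – June 15, 1995: 133 days at 3.05% → $646,000 × 3.05% × 133/365 = $7,179.4493
June 16 – October 22, 1995: 129 days at 2.65% → $646,000 × 2.65% × 129/365 = $6,050.2767
October 23 – December 31, 1995: 70 days at 3.8% → $646,000 × 3.8% × 70/365 = $4,707.8356
Total = $18,726.0356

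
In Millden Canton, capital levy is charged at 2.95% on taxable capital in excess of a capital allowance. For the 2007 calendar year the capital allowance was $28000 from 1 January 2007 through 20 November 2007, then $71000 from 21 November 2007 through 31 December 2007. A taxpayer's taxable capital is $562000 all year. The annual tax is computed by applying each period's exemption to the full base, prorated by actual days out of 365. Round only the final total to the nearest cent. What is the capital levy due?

1 January – 20 November 2007: 324 days, exemption $28000 → ($562000 − $28000) × 2.95% × 324/365 = $13983.4849
21 November – 31 December 2007: 41 days, exemption $71000 → ($562000 − $71000) × 2.95% × 41/365 = $1627.0260
Total = $15610.5110

$15610.51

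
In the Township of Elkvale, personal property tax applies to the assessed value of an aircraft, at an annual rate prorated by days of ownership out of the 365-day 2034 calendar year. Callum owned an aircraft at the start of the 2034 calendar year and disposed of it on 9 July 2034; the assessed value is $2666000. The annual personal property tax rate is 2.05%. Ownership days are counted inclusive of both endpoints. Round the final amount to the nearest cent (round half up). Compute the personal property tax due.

$28449.51

Days held (1 January – 9 July 2034): 190 out of 365
Tax = $2666000 × 2.05% × 190/365 = $28449.5068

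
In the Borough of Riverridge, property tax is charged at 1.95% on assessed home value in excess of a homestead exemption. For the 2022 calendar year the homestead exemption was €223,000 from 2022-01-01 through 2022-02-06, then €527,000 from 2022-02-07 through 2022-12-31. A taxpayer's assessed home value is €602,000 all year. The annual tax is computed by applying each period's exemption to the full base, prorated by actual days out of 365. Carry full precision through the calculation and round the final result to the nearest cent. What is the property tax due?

€2,063.42

2022-01-01 to 2022-02-06: 37 days, exemption €223,000 → (€602,000 − €223,000) × 1.95% × 37/365 = €749.1740
2022-02-07 to 2022-12-31: 328 days, exemption €527,000 → (€602,000 − €527,000) × 1.95% × 328/365 = €1,314.2466
Total = €2,063.4205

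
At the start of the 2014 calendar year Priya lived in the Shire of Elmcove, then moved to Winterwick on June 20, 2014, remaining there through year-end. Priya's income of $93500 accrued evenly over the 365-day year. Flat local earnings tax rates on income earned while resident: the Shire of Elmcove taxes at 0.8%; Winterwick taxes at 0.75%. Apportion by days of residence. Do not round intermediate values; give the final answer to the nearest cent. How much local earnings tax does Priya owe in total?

$723.02

The Shire of Elmcove, January 1 – June 19, 2014: 170 days → $93500 × 0.8% × 170/365 = $348.3836
Winterwick, June 20 – December 31, 2014: 195 days → $93500 × 0.75% × 195/365 = $374.6404
Total = $723.0240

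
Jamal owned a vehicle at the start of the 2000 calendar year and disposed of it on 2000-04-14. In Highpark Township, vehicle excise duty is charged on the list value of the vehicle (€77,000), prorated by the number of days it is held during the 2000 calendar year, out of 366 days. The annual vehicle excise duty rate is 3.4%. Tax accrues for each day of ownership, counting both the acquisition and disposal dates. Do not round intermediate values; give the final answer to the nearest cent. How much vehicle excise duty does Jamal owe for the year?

€751.07

Days held (2000-01-01 to 2000-04-14): 105 out of 366
Tax = €77,000 × 3.4% × 105/366 = €751.0656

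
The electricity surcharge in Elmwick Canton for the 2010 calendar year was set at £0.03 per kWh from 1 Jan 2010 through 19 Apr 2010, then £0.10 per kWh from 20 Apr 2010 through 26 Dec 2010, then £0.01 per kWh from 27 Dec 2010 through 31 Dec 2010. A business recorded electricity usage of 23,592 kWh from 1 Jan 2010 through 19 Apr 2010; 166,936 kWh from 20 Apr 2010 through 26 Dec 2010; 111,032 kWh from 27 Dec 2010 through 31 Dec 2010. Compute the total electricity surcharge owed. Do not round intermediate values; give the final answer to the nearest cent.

£18511.68

1 Jan – 19 Apr 2010: 23,592 kWh at £0.03/kWh → £707.76
20 Apr – 26 Dec 2010: 166,936 kWh at £0.10/kWh → £16693.60
27 Dec – 31 Dec 2010: 111,032 kWh at £0.01/kWh → £1110.32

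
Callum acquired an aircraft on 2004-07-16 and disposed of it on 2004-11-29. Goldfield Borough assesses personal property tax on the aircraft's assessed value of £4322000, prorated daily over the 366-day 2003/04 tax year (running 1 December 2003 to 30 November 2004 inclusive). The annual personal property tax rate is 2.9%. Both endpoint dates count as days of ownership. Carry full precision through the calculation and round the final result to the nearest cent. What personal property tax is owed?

Days held (2004-07-16 to 2004-11-29): 137 out of 366
Tax = £4322000 × 2.9% × 137/366 = £46916.1366

£46916.14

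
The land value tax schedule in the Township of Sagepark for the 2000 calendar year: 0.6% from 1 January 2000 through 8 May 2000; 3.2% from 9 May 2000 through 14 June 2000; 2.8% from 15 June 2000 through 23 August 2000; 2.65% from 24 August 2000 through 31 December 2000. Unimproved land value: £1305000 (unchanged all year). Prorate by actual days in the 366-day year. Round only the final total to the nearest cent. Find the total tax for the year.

1 January – 8 May 2000: 129 days at 0.6% → £1305000 × 0.6% × 129/366 = £2759.7541
9 May – 14 June 2000: 37 days at 3.2% → £1305000 × 3.2% × 37/366 = £4221.6393
15 June – 23 August 2000: 70 days at 2.8% → £1305000 × 2.8% × 70/366 = £6988.5246
24 August – 31 December 2000: 130 days at 2.65% → £1305000 × 2.65% × 130/366 = £12283.4016
Total = £26253.3197

£26253.32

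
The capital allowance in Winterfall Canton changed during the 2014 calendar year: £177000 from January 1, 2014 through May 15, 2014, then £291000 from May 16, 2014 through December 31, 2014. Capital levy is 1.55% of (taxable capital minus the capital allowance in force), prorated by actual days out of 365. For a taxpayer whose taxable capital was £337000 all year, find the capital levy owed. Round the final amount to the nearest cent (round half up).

£1366.55

January 1 – May 15, 2014: 135 days, exemption £177000 → (£337000 − £177000) × 1.55% × 135/365 = £917.2603
May 16 – December 31, 2014: 230 days, exemption £291000 → (£337000 − £291000) × 1.55% × 230/365 = £449.2877
Total = £1366.5479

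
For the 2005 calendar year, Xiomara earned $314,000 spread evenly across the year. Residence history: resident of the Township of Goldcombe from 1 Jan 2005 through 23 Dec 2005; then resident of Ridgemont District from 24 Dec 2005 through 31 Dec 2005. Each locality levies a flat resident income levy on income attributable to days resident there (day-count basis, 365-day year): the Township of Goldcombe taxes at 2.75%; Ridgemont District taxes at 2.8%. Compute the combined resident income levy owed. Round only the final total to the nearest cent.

The Township of Goldcombe, 1 Jan – 23 Dec 2005: 357 days → $314,000 × 2.75% × 357/365 = $8,445.7397
Ridgemont District, 24 Dec – 31 Dec 2005: 8 days → $314,000 × 2.8% × 8/365 = $192.7014
Total = $8,638.4411

$8,638.44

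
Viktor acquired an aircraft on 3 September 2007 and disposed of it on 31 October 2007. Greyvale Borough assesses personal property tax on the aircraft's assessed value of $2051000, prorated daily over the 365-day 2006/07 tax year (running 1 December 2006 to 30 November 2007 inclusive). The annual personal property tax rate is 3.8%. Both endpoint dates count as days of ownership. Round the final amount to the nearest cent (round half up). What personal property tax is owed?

$12598.20

Days held (3 September – 31 October 2007): 59 out of 365
Tax = $2051000 × 3.8% × 59/365 = $12598.1973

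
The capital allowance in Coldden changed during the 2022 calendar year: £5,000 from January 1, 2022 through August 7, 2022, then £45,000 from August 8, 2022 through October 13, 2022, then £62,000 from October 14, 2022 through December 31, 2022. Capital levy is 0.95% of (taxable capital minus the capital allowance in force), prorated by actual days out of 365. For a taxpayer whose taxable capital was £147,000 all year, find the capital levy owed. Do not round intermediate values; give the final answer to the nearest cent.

January 1 – August 7, 2022: 219 days, exemption £5,000 → (£147,000 − £5,000) × 0.95% × 219/365 = £809.4000
August 8 – October 13, 2022: 67 days, exemption £45,000 → (£147,000 − £45,000) × 0.95% × 67/365 = £177.8712
October 14 – December 31, 2022: 79 days, exemption £62,000 → (£147,000 − £62,000) × 0.95% × 79/365 = £174.7740
Total = £1,162.0452

£1,162.05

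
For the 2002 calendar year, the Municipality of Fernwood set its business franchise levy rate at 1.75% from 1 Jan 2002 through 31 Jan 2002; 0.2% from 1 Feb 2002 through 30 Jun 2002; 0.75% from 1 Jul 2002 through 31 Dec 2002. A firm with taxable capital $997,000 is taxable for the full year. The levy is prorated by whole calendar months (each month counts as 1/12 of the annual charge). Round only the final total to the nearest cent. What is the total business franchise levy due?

$6,023.54

1 Jan – 31 Jan 2002: 1 month at 1.75% → $997,000 × 1.75% × 1/12 = $1,453.9583
1 Feb – 30 Jun 2002: 5 months at 0.2% → $997,000 × 0.2% × 5/12 = $830.8333
1 Jul – 31 Dec 2002: 6 months at 0.75% → $997,000 × 0.75% × 6/12 = $3,738.7500
Total = $6,023.5417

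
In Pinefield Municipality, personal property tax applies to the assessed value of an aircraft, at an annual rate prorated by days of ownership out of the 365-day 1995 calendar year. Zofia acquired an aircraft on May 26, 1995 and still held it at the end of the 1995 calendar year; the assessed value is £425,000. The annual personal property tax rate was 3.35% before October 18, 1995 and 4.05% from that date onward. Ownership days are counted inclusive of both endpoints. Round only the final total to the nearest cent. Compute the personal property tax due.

£9,192.81

May 26 – October 17, 1995: 145 days at 3.35% → £425,000 × 3.35% × 145/365 = £5,655.9932
October 18 – December 31, 1995: 75 days at 4.05% → £425,000 × 4.05% × 75/365 = £3,536.8151
Total = £9,192.8082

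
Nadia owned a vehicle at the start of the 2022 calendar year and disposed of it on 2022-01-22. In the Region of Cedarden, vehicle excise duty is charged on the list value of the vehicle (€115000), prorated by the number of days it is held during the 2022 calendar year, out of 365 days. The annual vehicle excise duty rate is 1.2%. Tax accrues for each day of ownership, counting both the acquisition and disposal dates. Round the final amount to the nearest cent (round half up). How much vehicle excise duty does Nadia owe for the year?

€83.18

Days held (2022-01-01 to 2022-01-22): 22 out of 365
Tax = €115000 × 1.2% × 22/365 = €83.1781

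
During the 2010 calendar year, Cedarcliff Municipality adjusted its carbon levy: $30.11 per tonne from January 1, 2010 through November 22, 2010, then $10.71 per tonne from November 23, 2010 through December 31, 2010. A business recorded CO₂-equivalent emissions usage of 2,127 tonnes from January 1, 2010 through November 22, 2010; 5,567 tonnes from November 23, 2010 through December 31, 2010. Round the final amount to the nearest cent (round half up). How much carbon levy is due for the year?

January 1 – November 22, 2010: 2,127 tonnes at $30.11/tonne → $64,043.97
November 23 – December 31, 2010: 5,567 tonnes at $10.71/tonne → $59,622.57

$123,666.54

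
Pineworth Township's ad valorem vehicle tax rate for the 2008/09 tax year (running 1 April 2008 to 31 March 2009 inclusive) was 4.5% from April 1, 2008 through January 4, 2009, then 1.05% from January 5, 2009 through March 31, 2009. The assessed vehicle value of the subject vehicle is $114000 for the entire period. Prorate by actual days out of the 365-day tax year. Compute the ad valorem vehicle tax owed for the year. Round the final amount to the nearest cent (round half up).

$4203.32

April 1, 2008 – January 4, 2009: 279 days at 4.5% → $114000 × 4.5% × 279/365 = $3921.2877
January 5 – March 31, 2009: 86 days at 1.05% → $114000 × 1.05% × 86/365 = $282.0329
Total = $4203.3205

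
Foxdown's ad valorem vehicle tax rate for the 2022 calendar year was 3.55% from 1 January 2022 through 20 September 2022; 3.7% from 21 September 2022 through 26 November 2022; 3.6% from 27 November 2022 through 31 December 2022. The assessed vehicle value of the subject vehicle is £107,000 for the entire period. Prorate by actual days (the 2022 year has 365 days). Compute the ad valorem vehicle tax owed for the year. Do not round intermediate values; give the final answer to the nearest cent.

1 January – 20 September 2022: 263 days at 3.55% → £107,000 × 3.55% × 263/365 = £2,737.0014
21 September – 26 November 2022: 67 days at 3.7% → £107,000 × 3.7% × 67/365 = £726.7205
27 November – 31 December 2022: 35 days at 3.6% → £107,000 × 3.6% × 35/365 = £369.3699
Total = £3,833.0918

£3,833.09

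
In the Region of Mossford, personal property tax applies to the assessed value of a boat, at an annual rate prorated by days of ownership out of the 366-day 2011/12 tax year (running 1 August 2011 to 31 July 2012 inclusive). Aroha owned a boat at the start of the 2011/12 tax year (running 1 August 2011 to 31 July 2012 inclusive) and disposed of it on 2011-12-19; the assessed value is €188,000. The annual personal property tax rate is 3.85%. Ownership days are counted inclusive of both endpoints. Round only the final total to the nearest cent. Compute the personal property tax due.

Days held (2011-08-01 to 2011-12-19): 141 out of 366
Tax = €188,000 × 3.85% × 141/366 = €2,788.4098

€2,788.41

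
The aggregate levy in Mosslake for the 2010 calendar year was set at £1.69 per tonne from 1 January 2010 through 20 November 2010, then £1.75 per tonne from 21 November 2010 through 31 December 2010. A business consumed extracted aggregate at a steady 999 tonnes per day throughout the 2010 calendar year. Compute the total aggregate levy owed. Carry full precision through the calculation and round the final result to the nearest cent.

£618690.69

1 January – 20 November 2010: 324 days × 999 tonnes/day = 323,676 tonnes at £1.69/tonne → £547012.44
21 November – 31 December 2010: 41 days × 999 tonnes/day = 40,959 tonnes at £1.75/tonne → £71678.25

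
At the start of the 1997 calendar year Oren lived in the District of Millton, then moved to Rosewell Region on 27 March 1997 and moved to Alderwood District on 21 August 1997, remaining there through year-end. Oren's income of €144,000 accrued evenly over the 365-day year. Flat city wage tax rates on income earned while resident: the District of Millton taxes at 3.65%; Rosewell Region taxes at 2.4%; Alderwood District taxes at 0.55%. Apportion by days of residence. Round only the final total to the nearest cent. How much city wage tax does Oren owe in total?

The District of Millton, 1 January – 26 March 1997: 85 days → €144,000 × 3.65% × 85/365 = €1,224.0000
Rosewell Region, 27 March – 20 August 1997: 147 days → €144,000 × 2.4% × 147/365 = €1,391.8685
Alderwood District, 21 August – 31 December 1997: 133 days → €144,000 × 0.55% × 133/365 = €288.5918
Total = €2,904.4603

€2,904.46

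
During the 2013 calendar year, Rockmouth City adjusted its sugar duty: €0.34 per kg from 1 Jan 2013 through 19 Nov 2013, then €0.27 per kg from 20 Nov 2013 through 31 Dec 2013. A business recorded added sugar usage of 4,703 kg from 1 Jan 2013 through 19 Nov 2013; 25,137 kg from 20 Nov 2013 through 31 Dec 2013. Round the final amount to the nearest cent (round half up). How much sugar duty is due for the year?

1 Jan – 19 Nov 2013: 4,703 kg at €0.34/kg → €1599.02
20 Nov – 31 Dec 2013: 25,137 kg at €0.27/kg → €6786.99

€8386.01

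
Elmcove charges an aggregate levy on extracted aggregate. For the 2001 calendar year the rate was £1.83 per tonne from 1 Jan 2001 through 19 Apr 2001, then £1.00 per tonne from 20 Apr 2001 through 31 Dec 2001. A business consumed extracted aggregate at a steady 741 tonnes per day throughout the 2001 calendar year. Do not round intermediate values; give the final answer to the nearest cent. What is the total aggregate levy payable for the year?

1 Jan – 19 Apr 2001: 109 days × 741 tonnes/day = 80,769 tonnes at £1.83/tonne → £147,807.27
20 Apr – 31 Dec 2001: 256 days × 741 tonnes/day = 189,696 tonnes at £1.00/tonne → £189,696.00

£337,503.27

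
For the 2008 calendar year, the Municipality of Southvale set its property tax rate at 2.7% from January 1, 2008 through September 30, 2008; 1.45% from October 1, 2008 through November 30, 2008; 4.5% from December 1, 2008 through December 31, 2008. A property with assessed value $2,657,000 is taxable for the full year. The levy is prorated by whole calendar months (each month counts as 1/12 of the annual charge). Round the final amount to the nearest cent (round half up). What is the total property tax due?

$70,189.08

January 1 – September 30, 2008: 9 months at 2.7% → $2,657,000 × 2.7% × 9/12 = $53,804.2500
October 1 – November 30, 2008: 2 months at 1.45% → $2,657,000 × 1.45% × 2/12 = $6,421.0833
December 1 – December 31, 2008: 1 month at 4.5% → $2,657,000 × 4.5% × 1/12 = $9,963.7500
Total = $70,189.0833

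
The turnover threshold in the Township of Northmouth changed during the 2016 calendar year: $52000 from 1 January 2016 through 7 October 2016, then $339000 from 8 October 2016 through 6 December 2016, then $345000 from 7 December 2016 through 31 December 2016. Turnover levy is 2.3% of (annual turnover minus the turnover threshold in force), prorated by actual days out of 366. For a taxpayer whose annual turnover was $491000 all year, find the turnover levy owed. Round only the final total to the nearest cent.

$8554.55

1 January – 7 October 2016: 281 days, exemption $52000 → ($491000 − $52000) × 2.3% × 281/366 = $7752.0683
8 October – 6 December 2016: 60 days, exemption $339000 → ($491000 − $339000) × 2.3% × 60/366 = $573.1148
7 December – 31 December 2016: 25 days, exemption $345000 → ($491000 − $345000) × 2.3% × 25/366 = $229.3716
Total = $8554.5546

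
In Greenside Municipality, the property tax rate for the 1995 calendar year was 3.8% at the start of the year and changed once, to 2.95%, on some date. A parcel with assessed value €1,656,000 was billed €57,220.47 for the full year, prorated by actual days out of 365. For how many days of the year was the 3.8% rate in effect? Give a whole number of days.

217 days

Let d = days at the first rate; then 365 − d days at the second rate.
€1,656,000 × [3.8%·d + 2.95%·(365−d)] / 365 = €57,220.47
Solving gives d = 217, so the new rate took effect on 6 August 1995.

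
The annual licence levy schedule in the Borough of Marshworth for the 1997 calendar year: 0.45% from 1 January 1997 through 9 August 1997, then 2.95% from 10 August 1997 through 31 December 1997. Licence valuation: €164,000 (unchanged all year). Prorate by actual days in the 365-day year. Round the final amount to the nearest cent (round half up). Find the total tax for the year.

€2,355.53

1 January – 9 August 1997: 221 days at 0.45% → €164,000 × 0.45% × 221/365 = €446.8438
10 August – 31 December 1997: 144 days at 2.95% → €164,000 × 2.95% × 144/365 = €1,908.6904
Total = €2,355.5342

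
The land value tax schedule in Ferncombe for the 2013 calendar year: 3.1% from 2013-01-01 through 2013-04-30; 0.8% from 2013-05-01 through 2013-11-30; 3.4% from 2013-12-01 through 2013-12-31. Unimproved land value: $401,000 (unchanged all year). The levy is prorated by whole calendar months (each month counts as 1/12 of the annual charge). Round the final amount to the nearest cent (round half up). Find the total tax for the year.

$7,151.17

2013-01-01 to 2013-04-30: 4 months at 3.1% → $401,000 × 3.1% × 4/12 = $4,143.6667
2013-05-01 to 2013-11-30: 7 months at 0.8% → $401,000 × 0.8% × 7/12 = $1,871.3333
2013-12-01 to 2013-12-31: 1 month at 3.4% → $401,000 × 3.4% × 1/12 = $1,136.1667
Total = $7,151.1667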